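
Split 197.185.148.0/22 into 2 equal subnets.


New prefix = 22 + 1 = 23
Each subnet has 512 addresses
  197.185.148.0/23
  197.185.150.0/23
Subnets: 197.185.148.0/23, 197.185.150.0/23


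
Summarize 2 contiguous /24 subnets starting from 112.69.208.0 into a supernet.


Original prefix: /24
Number of subnets: 2 = 2^1
New prefix = 24 - 1 = 23
Supernet: 112.69.208.0/23


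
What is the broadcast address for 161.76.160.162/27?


Network: 161.76.160.160/27
Host bits = 5
Set all host bits to 1:
Broadcast: 161.76.160.191


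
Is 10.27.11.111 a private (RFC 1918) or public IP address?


RFC 1918 private ranges:
  10.0.0.0/8 (10.0.0.0 - 10.255.255.255)
  172.16.0.0/12 (172.16.0.0 - 172.31.255.255)
  192.168.0.0/16 (192.168.0.0 - 192.168.255.255)
Private (in 10.0.0.0/8)


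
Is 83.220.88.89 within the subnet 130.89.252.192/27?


Subnet network: 130.89.252.192
Test IP AND mask: 83.220.88.64
No, 83.220.88.89 is not in 130.89.252.192/27


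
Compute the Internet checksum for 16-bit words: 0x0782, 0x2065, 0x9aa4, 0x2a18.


Sum all words (with carry folding):
+ 0x0782 = 0x0782
+ 0x2065 = 0x27e7
+ 0x9aa4 = 0xc28b
+ 0x2a18 = 0xeca3
One's complement: ~0xeca3
Checksum = 0x135c


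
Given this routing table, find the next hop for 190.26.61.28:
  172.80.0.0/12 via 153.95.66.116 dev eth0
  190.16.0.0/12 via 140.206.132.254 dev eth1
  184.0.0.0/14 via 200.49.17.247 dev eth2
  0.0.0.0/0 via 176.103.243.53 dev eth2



Longest prefix match for 190.26.61.28:
  /12 172.80.0.0: no
  /12 190.16.0.0: MATCH
  /14 184.0.0.0: no
  /0 0.0.0.0: MATCH
Selected: next-hop 140.206.132.254 via eth1 (matched /12)


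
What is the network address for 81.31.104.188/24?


IP:   01010001.00011111.01101000.10111100
Mask: 11111111.11111111.11111111.00000000
AND operation:
Net:  01010001.00011111.01101000.00000000
Network: 81.31.104.0/24


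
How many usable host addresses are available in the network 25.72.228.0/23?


Host bits = 32 - 23 = 9
Total addresses = 2^9 = 512
Usable = total - 2 (network and broadcast)
Usable hosts: 510


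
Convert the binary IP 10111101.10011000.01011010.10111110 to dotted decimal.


10111101 = 189
10011000 = 152
01011010 = 90
10111110 = 190
IP: 189.152.90.190


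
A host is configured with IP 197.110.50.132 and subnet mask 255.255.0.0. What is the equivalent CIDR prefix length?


Binary: 11111111.11111111.00000000.00000000
Count leading 1s
Prefix: /16


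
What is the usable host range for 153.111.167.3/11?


Network: 153.96.0.0
Broadcast: 153.127.255.255
First usable = network + 1
Last usable = broadcast - 1
Range: 153.96.0.1 to 153.127.255.254


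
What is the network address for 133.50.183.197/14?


IP:   10000101.00110010.10110111.11000101
Mask: 11111111.11111100.00000000.00000000
AND operation:
Net:  10000101.00110000.00000000.00000000
Network: 133.48.0.0/14


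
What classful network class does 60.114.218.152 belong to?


First octet: 60
Binary: 00111100
0xxxxxxx -> Class A (1-126)
Class A, default mask 255.0.0.0 (/8)


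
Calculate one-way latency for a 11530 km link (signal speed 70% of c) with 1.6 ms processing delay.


Speed = 0.7 * 3e5 km/s = 210000 km/s
Propagation delay = 11530 / 210000 = 0.0549 s = 54.9048 ms
Processing delay = 1.6 ms
Total one-way latency = 56.5048 ms


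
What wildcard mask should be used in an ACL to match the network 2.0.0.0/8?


Subnet mask: 255.0.0.0
Wildcard = 255.255.255.255 - subnet mask
255 - 255 = 0
255 - 0 = 255
255 - 0 = 255
255 - 0 = 255
Wildcard: 0.255.255.255


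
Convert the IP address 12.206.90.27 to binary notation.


12 = 00001100
206 = 11001110
90 = 01011010
27 = 00011011
Binary: 00001100.11001110.01011010.00011011


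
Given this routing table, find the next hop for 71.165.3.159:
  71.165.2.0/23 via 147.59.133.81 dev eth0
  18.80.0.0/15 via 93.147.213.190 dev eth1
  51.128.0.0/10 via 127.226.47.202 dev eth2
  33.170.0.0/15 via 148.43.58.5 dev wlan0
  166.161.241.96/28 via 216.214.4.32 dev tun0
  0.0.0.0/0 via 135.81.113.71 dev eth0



Longest prefix match for 71.165.3.159:
  /23 71.165.2.0: MATCH
  /15 18.80.0.0: no
  /10 51.128.0.0: no
  /15 33.170.0.0: no
  /28 166.161.241.96: no
  /0 0.0.0.0: MATCH
Selected: next-hop 147.59.133.81 via eth0 (matched /23)


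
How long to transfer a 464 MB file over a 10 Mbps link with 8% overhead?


Effective throughput = 10 * (1 - 8/100) = 9.2 Mbps
File size in Mb = 464 * 8 = 3712 Mb
Time = 3712 / 9.2
Time = 403.4783 seconds


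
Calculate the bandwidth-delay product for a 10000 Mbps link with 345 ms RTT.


BDP = bandwidth * RTT
= 10000 Mbps * 345 ms
= 10000 * 1e6 * 345 / 1000 bits
= 3450000000 bits
= 431250000 bytes
= 421142.5781 KB
BDP = 3450000000 bits (431250000 bytes)


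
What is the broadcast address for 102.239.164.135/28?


Network: 102.239.164.128/28
Host bits = 4
Set all host bits to 1:
Broadcast: 102.239.164.143


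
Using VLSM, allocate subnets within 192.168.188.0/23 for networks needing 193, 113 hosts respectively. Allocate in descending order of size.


193 hosts -> /24 (254 usable): 192.168.188.0/24
113 hosts -> /25 (126 usable): 192.168.189.0/25
Allocation: 192.168.188.0/24 (193 hosts, 254 usable); 192.168.189.0/25 (113 hosts, 126 usable)


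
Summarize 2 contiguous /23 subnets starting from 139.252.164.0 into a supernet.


Original prefix: /23
Number of subnets: 2 = 2^1
New prefix = 23 - 1 = 22
Supernet: 139.252.164.0/22


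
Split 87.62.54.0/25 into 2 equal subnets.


New prefix = 25 + 1 = 26
Each subnet has 64 addresses
  87.62.54.0/26
  87.62.54.64/26
Subnets: 87.62.54.0/26, 87.62.54.64/26


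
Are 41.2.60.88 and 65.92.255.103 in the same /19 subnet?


Mask: 255.255.224.0
41.2.60.88 AND mask = 41.2.32.0
65.92.255.103 AND mask = 65.92.224.0
No, different subnets (41.2.32.0 vs 65.92.224.0)


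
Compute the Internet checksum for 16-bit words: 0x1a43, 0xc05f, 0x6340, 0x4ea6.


Sum all words (with carry folding):
+ 0x1a43 = 0x1a43
+ 0xc05f = 0xdaa2
+ 0x6340 = 0x3de3
+ 0x4ea6 = 0x8c89
One's complement: ~0x8c89
Checksum = 0x7376


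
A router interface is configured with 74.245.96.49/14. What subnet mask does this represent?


/14 means 14 network bits, 18 host bits
Binary: 11111111111111000000000000000000
Mask: 255.252.0.0


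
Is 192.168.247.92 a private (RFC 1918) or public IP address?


RFC 1918 private ranges:
  10.0.0.0/8 (10.0.0.0 - 10.255.255.255)
  172.16.0.0/12 (172.16.0.0 - 172.31.255.255)
  192.168.0.0/16 (192.168.0.0 - 192.168.255.255)
Private (in 192.168.0.0/16)


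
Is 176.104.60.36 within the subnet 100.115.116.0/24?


Subnet network: 100.115.116.0
Test IP AND mask: 176.104.60.0
No, 176.104.60.36 is not in 100.115.116.0/24


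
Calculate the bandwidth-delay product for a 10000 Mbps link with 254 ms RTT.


BDP = bandwidth * RTT
= 10000 Mbps * 254 ms
= 10000 * 1e6 * 254 / 1000 bits
= 2540000000 bits
= 317500000 bytes
= 310058.5938 KB
BDP = 2540000000 bits (317500000 bytes)


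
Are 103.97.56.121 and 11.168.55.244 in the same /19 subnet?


Mask: 255.255.224.0
103.97.56.121 AND mask = 103.97.32.0
11.168.55.244 AND mask = 11.168.32.0
No, different subnets (103.97.32.0 vs 11.168.32.0)


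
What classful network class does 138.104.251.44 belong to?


First octet: 138
Binary: 10001010
10xxxxxx -> Class B (128-191)
Class B, default mask 255.255.0.0 (/16)


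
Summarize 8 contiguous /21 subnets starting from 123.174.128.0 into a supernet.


Original prefix: /21
Number of subnets: 8 = 2^3
New prefix = 21 - 3 = 18
Supernet: 123.174.128.0/18


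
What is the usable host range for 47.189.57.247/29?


Network: 47.189.57.240
Broadcast: 47.189.57.247
First usable = network + 1
Last usable = broadcast - 1
Range: 47.189.57.241 to 47.189.57.246


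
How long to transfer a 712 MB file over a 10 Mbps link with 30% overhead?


Effective throughput = 10 * (1 - 30/100) = 7 Mbps
File size in Mb = 712 * 8 = 5696 Mb
Time = 5696 / 7
Time = 813.7143 seconds


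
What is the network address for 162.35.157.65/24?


IP:   10100010.00100011.10011101.01000001
Mask: 11111111.11111111.11111111.00000000
AND operation:
Net:  10100010.00100011.10011101.00000000
Network: 162.35.157.0/24


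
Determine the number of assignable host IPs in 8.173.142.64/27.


Host bits = 32 - 27 = 5
Total addresses = 2^5 = 32
Usable = total - 2 (network and broadcast)
Usable hosts: 30


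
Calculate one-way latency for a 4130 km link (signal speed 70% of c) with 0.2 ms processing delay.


Speed = 0.7 * 3e5 km/s = 210000 km/s
Propagation delay = 4130 / 210000 = 0.0197 s = 19.6667 ms
Processing delay = 0.2 ms
Total one-way latency = 19.8667 ms


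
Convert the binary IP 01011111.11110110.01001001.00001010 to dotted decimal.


01011111 = 95
11110110 = 246
01001001 = 73
00001010 = 10
IP: 95.246.73.10


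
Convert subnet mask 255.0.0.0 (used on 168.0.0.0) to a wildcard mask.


Subnet mask: 255.0.0.0
Wildcard = 255.255.255.255 - subnet mask
255 - 255 = 0
255 - 0 = 255
255 - 0 = 255
255 - 0 = 255
Wildcard: 0.255.255.255


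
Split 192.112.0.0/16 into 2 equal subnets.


New prefix = 16 + 1 = 17
Each subnet has 32768 addresses
  192.112.0.0/17
  192.112.128.0/17
Subnets: 192.112.0.0/17, 192.112.128.0/17


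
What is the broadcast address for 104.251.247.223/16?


Network: 104.251.0.0/16
Host bits = 16
Set all host bits to 1:
Broadcast: 104.251.255.255


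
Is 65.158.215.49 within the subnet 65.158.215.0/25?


Subnet network: 65.158.215.0
Test IP AND mask: 65.158.215.0
Yes, 65.158.215.49 is in 65.158.215.0/25


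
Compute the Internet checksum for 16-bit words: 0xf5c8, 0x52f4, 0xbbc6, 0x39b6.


Sum all words (with carry folding):
+ 0xf5c8 = 0xf5c8
+ 0x52f4 = 0x48bd
+ 0xbbc6 = 0x0484
+ 0x39b6 = 0x3e3a
One's complement: ~0x3e3a
Checksum = 0xc1c5


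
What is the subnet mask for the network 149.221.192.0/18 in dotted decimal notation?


/18 means 18 network bits, 14 host bits
Binary: 11111111111111111100000000000000
Mask: 255.255.192.0


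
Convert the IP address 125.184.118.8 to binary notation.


125 = 01111101
184 = 10111000
118 = 01110110
8 = 00001000
Binary: 01111101.10111000.01110110.00001000


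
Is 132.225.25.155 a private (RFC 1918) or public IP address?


RFC 1918 private ranges:
  10.0.0.0/8 (10.0.0.0 - 10.255.255.255)
  172.16.0.0/12 (172.16.0.0 - 172.31.255.255)
  192.168.0.0/16 (192.168.0.0 - 192.168.255.255)
Public (not in any RFC 1918 range)


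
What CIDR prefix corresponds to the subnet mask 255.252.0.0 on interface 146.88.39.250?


Binary: 11111111.11111100.00000000.00000000
Count leading 1s
Prefix: /14


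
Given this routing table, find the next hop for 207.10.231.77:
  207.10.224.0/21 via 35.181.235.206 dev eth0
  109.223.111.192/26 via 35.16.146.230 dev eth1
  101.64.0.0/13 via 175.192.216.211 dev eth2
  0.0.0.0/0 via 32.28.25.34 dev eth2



Longest prefix match for 207.10.231.77:
  /21 207.10.224.0: MATCH
  /26 109.223.111.192: no
  /13 101.64.0.0: no
  /0 0.0.0.0: MATCH
Selected: next-hop 35.181.235.206 via eth0 (matched /21)


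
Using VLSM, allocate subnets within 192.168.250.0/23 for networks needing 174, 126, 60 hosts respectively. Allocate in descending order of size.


174 hosts -> /24 (254 usable): 192.168.250.0/24
126 hosts -> /25 (126 usable): 192.168.251.0/25
60 hosts -> /26 (62 usable): 192.168.251.128/26
Allocation: 192.168.250.0/24 (174 hosts, 254 usable); 192.168.251.0/25 (126 hosts, 126 usable); 192.168.251.128/26 (60 hosts, 62 usable)


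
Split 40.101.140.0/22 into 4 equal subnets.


New prefix = 22 + 2 = 24
Each subnet has 256 addresses
  40.101.140.0/24
  40.101.141.0/24
  40.101.142.0/24
  40.101.143.0/24
Subnets: 40.101.140.0/24, 40.101.141.0/24, 40.101.142.0/24, 40.101.143.0/24


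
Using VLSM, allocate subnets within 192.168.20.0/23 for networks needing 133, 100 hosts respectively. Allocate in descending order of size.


133 hosts -> /24 (254 usable): 192.168.20.0/24
100 hosts -> /25 (126 usable): 192.168.21.0/25
Allocation: 192.168.20.0/24 (133 hosts, 254 usable); 192.168.21.0/25 (100 hosts, 126 usable)


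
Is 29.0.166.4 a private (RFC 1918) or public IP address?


RFC 1918 private ranges:
  10.0.0.0/8 (10.0.0.0 - 10.255.255.255)
  172.16.0.0/12 (172.16.0.0 - 172.31.255.255)
  192.168.0.0/16 (192.168.0.0 - 192.168.255.255)
Public (not in any RFC 1918 range)


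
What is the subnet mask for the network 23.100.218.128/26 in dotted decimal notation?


/26 means 26 network bits, 6 host bits
Binary: 11111111111111111111111111000000
Mask: 255.255.255.192


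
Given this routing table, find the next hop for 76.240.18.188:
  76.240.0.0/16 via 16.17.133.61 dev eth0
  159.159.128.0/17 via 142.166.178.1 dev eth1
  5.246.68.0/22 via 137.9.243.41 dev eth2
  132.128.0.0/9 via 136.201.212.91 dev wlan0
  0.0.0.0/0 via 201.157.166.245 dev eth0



Longest prefix match for 76.240.18.188:
  /16 76.240.0.0: MATCH
  /17 159.159.128.0: no
  /22 5.246.68.0: no
  /9 132.128.0.0: no
  /0 0.0.0.0: MATCH
Selected: next-hop 16.17.133.61 via eth0 (matched /16)


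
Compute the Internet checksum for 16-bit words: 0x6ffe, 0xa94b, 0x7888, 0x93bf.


Sum all words (with carry folding):
+ 0x6ffe = 0x6ffe
+ 0xa94b = 0x194a
+ 0x7888 = 0x91d2
+ 0x93bf = 0x2592
One's complement: ~0x2592
Checksum = 0xda6d


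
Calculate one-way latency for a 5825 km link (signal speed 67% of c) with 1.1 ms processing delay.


Speed = 0.67 * 3e5 km/s = 201000 km/s
Propagation delay = 5825 / 201000 = 0.029 s = 28.9801 ms
Processing delay = 1.1 ms
Total one-way latency = 30.0801 ms


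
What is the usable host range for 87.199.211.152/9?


Network: 87.128.0.0
Broadcast: 87.255.255.255
First usable = network + 1
Last usable = broadcast - 1
Range: 87.128.0.1 to 87.255.255.254


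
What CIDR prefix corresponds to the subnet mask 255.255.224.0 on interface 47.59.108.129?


Binary: 11111111.11111111.11100000.00000000
Count leading 1s
Prefix: /19


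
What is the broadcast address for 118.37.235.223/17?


Network: 118.37.128.0/17
Host bits = 15
Set all host bits to 1:
Broadcast: 118.37.255.255


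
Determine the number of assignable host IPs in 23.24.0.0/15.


Host bits = 32 - 15 = 17
Total addresses = 2^17 = 131072
Usable = total - 2 (network and broadcast)
Usable hosts: 131070


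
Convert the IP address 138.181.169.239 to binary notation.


138 = 10001010
181 = 10110101
169 = 10101001
239 = 11101111
Binary: 10001010.10110101.10101001.11101111


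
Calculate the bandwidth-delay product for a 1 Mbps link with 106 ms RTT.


BDP = bandwidth * RTT
= 1 Mbps * 106 ms
= 1 * 1e6 * 106 / 1000 bits
= 106000 bits
= 13250 bytes
= 12.9395 KB
BDP = 106000 bits (13250 bytes)


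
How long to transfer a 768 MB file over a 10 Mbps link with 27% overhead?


Effective throughput = 10 * (1 - 27/100) = 7.3 Mbps
File size in Mb = 768 * 8 = 6144 Mb
Time = 6144 / 7.3
Time = 841.6438 seconds


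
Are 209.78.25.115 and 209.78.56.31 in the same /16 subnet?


Mask: 255.255.0.0
209.78.25.115 AND mask = 209.78.0.0
209.78.56.31 AND mask = 209.78.0.0
Yes, same subnet (209.78.0.0)


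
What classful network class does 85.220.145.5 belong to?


First octet: 85
Binary: 01010101
0xxxxxxx -> Class A (1-126)
Class A, default mask 255.0.0.0 (/8)


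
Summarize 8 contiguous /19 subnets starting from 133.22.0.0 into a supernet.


Original prefix: /19
Number of subnets: 8 = 2^3
New prefix = 19 - 3 = 16
Supernet: 133.22.0.0/16


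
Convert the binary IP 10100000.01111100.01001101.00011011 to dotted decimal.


10100000 = 160
01111100 = 124
01001101 = 77
00011011 = 27
IP: 160.124.77.27


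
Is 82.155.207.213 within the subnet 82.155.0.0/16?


Subnet network: 82.155.0.0
Test IP AND mask: 82.155.0.0
Yes, 82.155.207.213 is in 82.155.0.0/16


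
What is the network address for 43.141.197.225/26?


IP:   00101011.10001101.11000101.11100001
Mask: 11111111.11111111.11111111.11000000
AND operation:
Net:  00101011.10001101.11000101.11000000
Network: 43.141.197.192/26


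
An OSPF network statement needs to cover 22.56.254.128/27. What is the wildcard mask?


Subnet mask: 255.255.255.224
Wildcard = 255.255.255.255 - subnet mask
255 - 255 = 0
255 - 255 = 0
255 - 255 = 0
255 - 224 = 31
Wildcard: 0.0.0.31


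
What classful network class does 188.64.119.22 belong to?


First octet: 188
Binary: 10111100
10xxxxxx -> Class B (128-191)
Class B, default mask 255.255.0.0 (/16)


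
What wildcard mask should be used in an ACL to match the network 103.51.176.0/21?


Subnet mask: 255.255.248.0
Wildcard = 255.255.255.255 - subnet mask
255 - 255 = 0
255 - 255 = 0
255 - 248 = 7
255 - 0 = 255
Wildcard: 0.0.7.255


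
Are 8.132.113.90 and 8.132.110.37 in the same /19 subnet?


Mask: 255.255.224.0
8.132.113.90 AND mask = 8.132.96.0
8.132.110.37 AND mask = 8.132.96.0
Yes, same subnet (8.132.96.0)


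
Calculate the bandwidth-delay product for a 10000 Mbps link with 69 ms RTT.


BDP = bandwidth * RTT
= 10000 Mbps * 69 ms
= 10000 * 1e6 * 69 / 1000 bits
= 690000000 bits
= 86250000 bytes
= 84228.5156 KB
BDP = 690000000 bits (86250000 bytes)


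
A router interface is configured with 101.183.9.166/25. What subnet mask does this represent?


/25 means 25 network bits, 7 host bits
Binary: 11111111111111111111111110000000
Mask: 255.255.255.128


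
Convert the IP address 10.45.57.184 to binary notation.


10 = 00001010
45 = 00101101
57 = 00111001
184 = 10111000
Binary: 00001010.00101101.00111001.10111000


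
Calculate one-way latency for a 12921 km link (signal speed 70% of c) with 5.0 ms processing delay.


Speed = 0.7 * 3e5 km/s = 210000 km/s
Propagation delay = 12921 / 210000 = 0.0615 s = 61.5286 ms
Processing delay = 5.0 ms
Total one-way latency = 66.5286 ms


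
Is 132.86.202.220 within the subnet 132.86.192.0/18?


Subnet network: 132.86.192.0
Test IP AND mask: 132.86.192.0
Yes, 132.86.202.220 is in 132.86.192.0/18


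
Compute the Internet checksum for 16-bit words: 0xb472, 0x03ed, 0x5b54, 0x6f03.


Sum all words (with carry folding):
+ 0xb472 = 0xb472
+ 0x03ed = 0xb85f
+ 0x5b54 = 0x13b4
+ 0x6f03 = 0x82b7
One's complement: ~0x82b7
Checksum = 0x7d48


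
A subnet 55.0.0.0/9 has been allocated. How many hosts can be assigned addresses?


Host bits = 32 - 9 = 23
Total addresses = 2^23 = 8388608
Usable = total - 2 (network and broadcast)
Usable hosts: 8388606


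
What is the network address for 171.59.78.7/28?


IP:   10101011.00111011.01001110.00000111
Mask: 11111111.11111111.11111111.11110000
AND operation:
Net:  10101011.00111011.01001110.00000000
Network: 171.59.78.0/28


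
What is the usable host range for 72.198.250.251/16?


Network: 72.198.0.0
Broadcast: 72.198.255.255
First usable = network + 1
Last usable = broadcast - 1
Range: 72.198.0.1 to 72.198.255.254


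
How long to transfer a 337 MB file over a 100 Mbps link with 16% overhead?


Effective throughput = 100 * (1 - 16/100) = 84 Mbps
File size in Mb = 337 * 8 = 2696 Mb
Time = 2696 / 84
Time = 32.0952 seconds


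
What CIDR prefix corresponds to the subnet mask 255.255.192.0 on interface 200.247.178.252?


Binary: 11111111.11111111.11000000.00000000
Count leading 1s
Prefix: /18


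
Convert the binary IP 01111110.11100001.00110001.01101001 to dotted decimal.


01111110 = 126
11100001 = 225
00110001 = 49
01101001 = 105
IP: 126.225.49.105


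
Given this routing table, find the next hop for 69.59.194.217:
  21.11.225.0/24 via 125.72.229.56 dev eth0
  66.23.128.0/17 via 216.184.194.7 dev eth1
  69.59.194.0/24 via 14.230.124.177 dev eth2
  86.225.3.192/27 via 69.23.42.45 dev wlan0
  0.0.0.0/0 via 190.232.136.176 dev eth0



Longest prefix match for 69.59.194.217:
  /24 21.11.225.0: no
  /17 66.23.128.0: no
  /24 69.59.194.0: MATCH
  /27 86.225.3.192: no
  /0 0.0.0.0: MATCH
Selected: next-hop 14.230.124.177 via eth2 (matched /24)


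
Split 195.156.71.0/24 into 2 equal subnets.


New prefix = 24 + 1 = 25
Each subnet has 128 addresses
  195.156.71.0/25
  195.156.71.128/25
Subnets: 195.156.71.0/25, 195.156.71.128/25


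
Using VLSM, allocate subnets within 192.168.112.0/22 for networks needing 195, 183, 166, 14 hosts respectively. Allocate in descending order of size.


195 hosts -> /24 (254 usable): 192.168.112.0/24
183 hosts -> /24 (254 usable): 192.168.113.0/24
166 hosts -> /24 (254 usable): 192.168.114.0/24
14 hosts -> /28 (14 usable): 192.168.115.0/28
Allocation: 192.168.112.0/24 (195 hosts, 254 usable); 192.168.113.0/24 (183 hosts, 254 usable); 192.168.114.0/24 (166 hosts, 254 usable); 192.168.115.0/28 (14 hosts, 14 usable)


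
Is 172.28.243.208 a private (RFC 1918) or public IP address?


RFC 1918 private ranges:
  10.0.0.0/8 (10.0.0.0 - 10.255.255.255)
  172.16.0.0/12 (172.16.0.0 - 172.31.255.255)
  192.168.0.0/16 (192.168.0.0 - 192.168.255.255)
Private (in 172.16.0.0/12)


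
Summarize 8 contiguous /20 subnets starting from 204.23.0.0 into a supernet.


Original prefix: /20
Number of subnets: 8 = 2^3
New prefix = 20 - 3 = 17
Supernet: 204.23.0.0/17


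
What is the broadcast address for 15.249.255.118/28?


Network: 15.249.255.112/28
Host bits = 4
Set all host bits to 1:
Broadcast: 15.249.255.127


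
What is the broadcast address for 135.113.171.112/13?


Network: 135.112.0.0/13
Host bits = 19
Set all host bits to 1:
Broadcast: 135.119.255.255


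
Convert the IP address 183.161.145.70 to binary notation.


183 = 10110111
161 = 10100001
145 = 10010001
70 = 01000110
Binary: 10110111.10100001.10010001.01000110


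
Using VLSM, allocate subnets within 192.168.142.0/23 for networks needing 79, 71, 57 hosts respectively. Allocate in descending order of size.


79 hosts -> /25 (126 usable): 192.168.142.0/25
71 hosts -> /25 (126 usable): 192.168.142.128/25
57 hosts -> /26 (62 usable): 192.168.143.0/26
Allocation: 192.168.142.0/25 (79 hosts, 126 usable); 192.168.142.128/25 (71 hosts, 126 usable); 192.168.143.0/26 (57 hosts, 62 usable)


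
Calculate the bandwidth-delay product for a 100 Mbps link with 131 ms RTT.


BDP = bandwidth * RTT
= 100 Mbps * 131 ms
= 100 * 1e6 * 131 / 1000 bits
= 13100000 bits
= 1637500 bytes
= 1599.1211 KB
BDP = 13100000 bits (1637500 bytes)


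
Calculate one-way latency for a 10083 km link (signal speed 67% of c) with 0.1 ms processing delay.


Speed = 0.67 * 3e5 km/s = 201000 km/s
Propagation delay = 10083 / 201000 = 0.0502 s = 50.1642 ms
Processing delay = 0.1 ms
Total one-way latency = 50.2642 ms


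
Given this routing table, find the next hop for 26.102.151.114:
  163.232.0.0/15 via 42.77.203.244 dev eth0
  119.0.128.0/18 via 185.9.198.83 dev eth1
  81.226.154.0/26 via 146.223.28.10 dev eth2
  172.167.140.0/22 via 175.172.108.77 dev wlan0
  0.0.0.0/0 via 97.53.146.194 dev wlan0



Longest prefix match for 26.102.151.114:
  /15 163.232.0.0: no
  /18 119.0.128.0: no
  /26 81.226.154.0: no
  /22 172.167.140.0: no
  /0 0.0.0.0: MATCH
Selected: next-hop 97.53.146.194 via wlan0 (matched /0)


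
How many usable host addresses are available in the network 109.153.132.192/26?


Host bits = 32 - 26 = 6
Total addresses = 2^6 = 64
Usable = total - 2 (network and broadcast)
Usable hosts: 62


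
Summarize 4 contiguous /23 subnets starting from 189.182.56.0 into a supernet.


Original prefix: /23
Number of subnets: 4 = 2^2
New prefix = 23 - 2 = 21
Supernet: 189.182.56.0/21


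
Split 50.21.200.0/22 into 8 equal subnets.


New prefix = 22 + 3 = 25
Each subnet has 128 addresses
  50.21.200.0/25
  50.21.200.128/25
  50.21.201.0/25
  50.21.201.128/25
  50.21.202.0/25
  50.21.202.128/25
  50.21.203.0/25
  50.21.203.128/25
Subnets: 50.21.200.0/25, 50.21.200.128/25, 50.21.201.0/25, 50.21.201.128/25, 50.21.202.0/25, 50.21.202.128/25, 50.21.203.0/25, 50.21.203.128/25


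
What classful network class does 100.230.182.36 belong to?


First octet: 100
Binary: 01100100
0xxxxxxx -> Class A (1-126)
Class A, default mask 255.0.0.0 (/8)


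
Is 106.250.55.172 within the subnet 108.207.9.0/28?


Subnet network: 108.207.9.0
Test IP AND mask: 106.250.55.160
No, 106.250.55.172 is not in 108.207.9.0/28


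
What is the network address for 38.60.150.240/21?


IP:   00100110.00111100.10010110.11110000
Mask: 11111111.11111111.11111000.00000000
AND operation:
Net:  00100110.00111100.10010000.00000000
Network: 38.60.144.0/21


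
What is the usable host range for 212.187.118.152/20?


Network: 212.187.112.0
Broadcast: 212.187.127.255
First usable = network + 1
Last usable = broadcast - 1
Range: 212.187.112.1 to 212.187.127.254


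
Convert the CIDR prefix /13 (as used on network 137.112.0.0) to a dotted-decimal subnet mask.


/13 means 13 network bits, 19 host bits
Binary: 11111111111110000000000000000000
Mask: 255.248.0.0


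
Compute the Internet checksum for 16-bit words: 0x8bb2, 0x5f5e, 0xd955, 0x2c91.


Sum all words (with carry folding):
+ 0x8bb2 = 0x8bb2
+ 0x5f5e = 0xeb10
+ 0xd955 = 0xc466
+ 0x2c91 = 0xf0f7
One's complement: ~0xf0f7
Checksum = 0x0f08


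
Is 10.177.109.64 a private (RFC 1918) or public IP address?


RFC 1918 private ranges:
  10.0.0.0/8 (10.0.0.0 - 10.255.255.255)
  172.16.0.0/12 (172.16.0.0 - 172.31.255.255)
  192.168.0.0/16 (192.168.0.0 - 192.168.255.255)
Private (in 10.0.0.0/8)


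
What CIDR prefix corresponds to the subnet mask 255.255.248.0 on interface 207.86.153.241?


Binary: 11111111.11111111.11111000.00000000
Count leading 1s
Prefix: /21


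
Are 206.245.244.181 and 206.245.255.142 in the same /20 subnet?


Mask: 255.255.240.0
206.245.244.181 AND mask = 206.245.240.0
206.245.255.142 AND mask = 206.245.240.0
Yes, same subnet (206.245.240.0)


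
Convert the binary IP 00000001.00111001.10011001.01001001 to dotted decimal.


00000001 = 1
00111001 = 57
10011001 = 153
01001001 = 73
IP: 1.57.153.73


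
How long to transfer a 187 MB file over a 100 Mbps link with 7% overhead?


Effective throughput = 100 * (1 - 7/100) = 93 Mbps
File size in Mb = 187 * 8 = 1496 Mb
Time = 1496 / 93
Time = 16.086 seconds


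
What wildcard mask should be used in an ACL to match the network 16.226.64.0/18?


Subnet mask: 255.255.192.0
Wildcard = 255.255.255.255 - subnet mask
255 - 255 = 0
255 - 255 = 0
255 - 192 = 63
255 - 0 = 255
Wildcard: 0.0.63.255


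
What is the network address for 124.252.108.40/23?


IP:   01111100.11111100.01101100.00101000
Mask: 11111111.11111111.11111110.00000000
AND operation:
Net:  01111100.11111100.01101100.00000000
Network: 124.252.108.0/23


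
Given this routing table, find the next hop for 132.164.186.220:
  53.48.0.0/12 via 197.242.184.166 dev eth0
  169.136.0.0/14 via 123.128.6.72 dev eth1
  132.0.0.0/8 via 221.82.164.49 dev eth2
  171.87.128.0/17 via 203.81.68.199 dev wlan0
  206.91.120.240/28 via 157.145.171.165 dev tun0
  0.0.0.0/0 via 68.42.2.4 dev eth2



Longest prefix match for 132.164.186.220:
  /12 53.48.0.0: no
  /14 169.136.0.0: no
  /8 132.0.0.0: MATCH
  /17 171.87.128.0: no
  /28 206.91.120.240: no
  /0 0.0.0.0: MATCH
Selected: next-hop 221.82.164.49 via eth2 (matched /8)


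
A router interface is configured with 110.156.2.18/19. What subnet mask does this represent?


/19 means 19 network bits, 13 host bits
Binary: 11111111111111111110000000000000
Mask: 255.255.224.0


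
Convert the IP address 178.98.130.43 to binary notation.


178 = 10110010
98 = 01100010
130 = 10000010
43 = 00101011
Binary: 10110010.01100010.10000010.00101011


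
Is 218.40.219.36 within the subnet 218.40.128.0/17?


Subnet network: 218.40.128.0
Test IP AND mask: 218.40.128.0
Yes, 218.40.219.36 is in 218.40.128.0/17


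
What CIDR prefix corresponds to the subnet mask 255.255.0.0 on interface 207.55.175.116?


Binary: 11111111.11111111.00000000.00000000
Count leading 1s
Prefix: /16


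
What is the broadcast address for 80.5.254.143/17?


Network: 80.5.128.0/17
Host bits = 15
Set all host bits to 1:
Broadcast: 80.5.255.255


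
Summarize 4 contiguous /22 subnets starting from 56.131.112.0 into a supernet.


Original prefix: /22
Number of subnets: 4 = 2^2
New prefix = 22 - 2 = 20
Supernet: 56.131.112.0/20


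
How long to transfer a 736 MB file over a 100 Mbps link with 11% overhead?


Effective throughput = 100 * (1 - 11/100) = 89 Mbps
File size in Mb = 736 * 8 = 5888 Mb
Time = 5888 / 89
Time = 66.1573 seconds


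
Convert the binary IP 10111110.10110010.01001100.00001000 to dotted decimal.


10111110 = 190
10110010 = 178
01001100 = 76
00001000 = 8
IP: 190.178.76.8


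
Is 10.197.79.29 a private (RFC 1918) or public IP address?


RFC 1918 private ranges:
  10.0.0.0/8 (10.0.0.0 - 10.255.255.255)
  172.16.0.0/12 (172.16.0.0 - 172.31.255.255)
  192.168.0.0/16 (192.168.0.0 - 192.168.255.255)
Private (in 10.0.0.0/8)


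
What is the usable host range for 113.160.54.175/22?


Network: 113.160.52.0
Broadcast: 113.160.55.255
First usable = network + 1
Last usable = broadcast - 1
Range: 113.160.52.1 to 113.160.55.254


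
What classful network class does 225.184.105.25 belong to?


First octet: 225
Binary: 11100001
1110xxxx -> Class D (224-239)
Class D (multicast), default mask N/A


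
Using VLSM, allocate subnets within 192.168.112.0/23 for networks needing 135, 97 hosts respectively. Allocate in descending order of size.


135 hosts -> /24 (254 usable): 192.168.112.0/24
97 hosts -> /25 (126 usable): 192.168.113.0/25
Allocation: 192.168.112.0/24 (135 hosts, 254 usable); 192.168.113.0/25 (97 hosts, 126 usable)


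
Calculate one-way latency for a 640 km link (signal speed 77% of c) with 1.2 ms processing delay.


Speed = 0.77 * 3e5 km/s = 231000 km/s
Propagation delay = 640 / 231000 = 0.0028 s = 2.7706 ms
Processing delay = 1.2 ms
Total one-way latency = 3.9706 ms


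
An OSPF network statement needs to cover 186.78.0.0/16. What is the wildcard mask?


Subnet mask: 255.255.0.0
Wildcard = 255.255.255.255 - subnet mask
255 - 255 = 0
255 - 255 = 0
255 - 0 = 255
255 - 0 = 255
Wildcard: 0.0.255.255


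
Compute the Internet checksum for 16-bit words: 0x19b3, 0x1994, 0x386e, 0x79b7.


Sum all words (with carry folding):
+ 0x19b3 = 0x19b3
+ 0x1994 = 0x3347
+ 0x386e = 0x6bb5
+ 0x79b7 = 0xe56c
One's complement: ~0xe56c
Checksum = 0x1a93


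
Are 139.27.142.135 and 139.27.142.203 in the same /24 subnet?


Mask: 255.255.255.0
139.27.142.135 AND mask = 139.27.142.0
139.27.142.203 AND mask = 139.27.142.0
Yes, same subnet (139.27.142.0)


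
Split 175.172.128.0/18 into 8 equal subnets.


New prefix = 18 + 3 = 21
Each subnet has 2048 addresses
  175.172.128.0/21
  175.172.136.0/21
  175.172.144.0/21
  175.172.152.0/21
  175.172.160.0/21
  175.172.168.0/21
  175.172.176.0/21
  175.172.184.0/21
Subnets: 175.172.128.0/21, 175.172.136.0/21, 175.172.144.0/21, 175.172.152.0/21, 175.172.160.0/21, 175.172.168.0/21, 175.172.176.0/21, 175.172.184.0/21


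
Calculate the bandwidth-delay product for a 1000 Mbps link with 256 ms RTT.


BDP = bandwidth * RTT
= 1000 Mbps * 256 ms
= 1000 * 1e6 * 256 / 1000 bits
= 256000000 bits
= 32000000 bytes
= 31250 KB
BDP = 256000000 bits (32000000 bytes)


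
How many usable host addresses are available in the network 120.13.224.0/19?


Host bits = 32 - 19 = 13
Total addresses = 2^13 = 8192
Usable = total - 2 (network and broadcast)
Usable hosts: 8190


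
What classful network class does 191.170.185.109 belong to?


First octet: 191
Binary: 10111111
10xxxxxx -> Class B (128-191)
Class B, default mask 255.255.0.0 (/16)


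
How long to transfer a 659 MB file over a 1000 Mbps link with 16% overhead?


Effective throughput = 1000 * (1 - 16/100) = 840 Mbps
File size in Mb = 659 * 8 = 5272 Mb
Time = 5272 / 840
Time = 6.2762 seconds


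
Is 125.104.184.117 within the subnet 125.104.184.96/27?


Subnet network: 125.104.184.96
Test IP AND mask: 125.104.184.96
Yes, 125.104.184.117 is in 125.104.184.96/27


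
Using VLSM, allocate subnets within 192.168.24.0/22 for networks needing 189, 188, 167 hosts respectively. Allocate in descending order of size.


189 hosts -> /24 (254 usable): 192.168.24.0/24
188 hosts -> /24 (254 usable): 192.168.25.0/24
167 hosts -> /24 (254 usable): 192.168.26.0/24
Allocation: 192.168.24.0/24 (189 hosts, 254 usable); 192.168.25.0/24 (188 hosts, 254 usable); 192.168.26.0/24 (167 hosts, 254 usable)


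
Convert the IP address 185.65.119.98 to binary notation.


185 = 10111001
65 = 01000001
119 = 01110111
98 = 01100010
Binary: 10111001.01000001.01110111.01100010


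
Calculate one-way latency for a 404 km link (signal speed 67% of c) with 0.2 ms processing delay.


Speed = 0.67 * 3e5 km/s = 201000 km/s
Propagation delay = 404 / 201000 = 0.002 s = 2.01 ms
Processing delay = 0.2 ms
Total one-way latency = 2.21 ms


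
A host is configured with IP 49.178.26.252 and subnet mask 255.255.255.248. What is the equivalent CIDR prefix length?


Binary: 11111111.11111111.11111111.11111000
Count leading 1s
Prefix: /29


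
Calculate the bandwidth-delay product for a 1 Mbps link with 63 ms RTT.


BDP = bandwidth * RTT
= 1 Mbps * 63 ms
= 1 * 1e6 * 63 / 1000 bits
= 63000 bits
= 7875 bytes
= 7.6904 KB
BDP = 63000 bits (7875 bytes)


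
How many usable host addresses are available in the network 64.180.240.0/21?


Host bits = 32 - 21 = 11
Total addresses = 2^11 = 2048
Usable = total - 2 (network and broadcast)
Usable hosts: 2046


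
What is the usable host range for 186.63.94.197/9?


Network: 186.0.0.0
Broadcast: 186.127.255.255
First usable = network + 1
Last usable = broadcast - 1
Range: 186.0.0.1 to 186.127.255.254


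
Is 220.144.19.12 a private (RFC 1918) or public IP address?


RFC 1918 private ranges:
  10.0.0.0/8 (10.0.0.0 - 10.255.255.255)
  172.16.0.0/12 (172.16.0.0 - 172.31.255.255)
  192.168.0.0/16 (192.168.0.0 - 192.168.255.255)
Public (not in any RFC 1918 range)


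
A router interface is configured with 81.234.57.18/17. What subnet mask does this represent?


/17 means 17 network bits, 15 host bits
Binary: 11111111111111111000000000000000
Mask: 255.255.128.0


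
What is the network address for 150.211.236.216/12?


IP:   10010110.11010011.11101100.11011000
Mask: 11111111.11110000.00000000.00000000
AND operation:
Net:  10010110.11010000.00000000.00000000
Network: 150.208.0.0/12


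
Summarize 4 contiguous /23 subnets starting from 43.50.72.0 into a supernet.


Original prefix: /23
Number of subnets: 4 = 2^2
New prefix = 23 - 2 = 21
Supernet: 43.50.72.0/21


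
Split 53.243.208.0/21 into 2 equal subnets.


New prefix = 21 + 1 = 22
Each subnet has 1024 addresses
  53.243.208.0/22
  53.243.212.0/22
Subnets: 53.243.208.0/22, 53.243.212.0/22


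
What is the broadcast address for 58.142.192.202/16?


Network: 58.142.0.0/16
Host bits = 16
Set all host bits to 1:
Broadcast: 58.142.255.255


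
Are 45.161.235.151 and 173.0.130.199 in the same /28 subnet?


Mask: 255.255.255.240
45.161.235.151 AND mask = 45.161.235.144
173.0.130.199 AND mask = 173.0.130.192
No, different subnets (45.161.235.144 vs 173.0.130.192)


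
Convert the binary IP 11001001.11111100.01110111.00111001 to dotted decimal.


11001001 = 201
11111100 = 252
01110111 = 119
00111001 = 57
IP: 201.252.119.57


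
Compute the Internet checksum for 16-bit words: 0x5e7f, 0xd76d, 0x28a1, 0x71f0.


Sum all words (with carry folding):
+ 0x5e7f = 0x5e7f
+ 0xd76d = 0x35ed
+ 0x28a1 = 0x5e8e
+ 0x71f0 = 0xd07e
One's complement: ~0xd07e
Checksum = 0x2f81


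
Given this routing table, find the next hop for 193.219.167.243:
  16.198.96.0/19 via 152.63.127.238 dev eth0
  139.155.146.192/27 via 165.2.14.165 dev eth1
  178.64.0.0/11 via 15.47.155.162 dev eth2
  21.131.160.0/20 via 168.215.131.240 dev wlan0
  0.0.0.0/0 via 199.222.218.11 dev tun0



Longest prefix match for 193.219.167.243:
  /19 16.198.96.0: no
  /27 139.155.146.192: no
  /11 178.64.0.0: no
  /20 21.131.160.0: no
  /0 0.0.0.0: MATCH
Selected: next-hop 199.222.218.11 via tun0 (matched /0)


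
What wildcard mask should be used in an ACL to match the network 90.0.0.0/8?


Subnet mask: 255.0.0.0
Wildcard = 255.255.255.255 - subnet mask
255 - 255 = 0
255 - 0 = 255
255 - 0 = 255
255 - 0 = 255
Wildcard: 0.255.255.255


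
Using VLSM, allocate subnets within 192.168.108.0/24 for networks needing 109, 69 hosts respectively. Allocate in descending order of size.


109 hosts -> /25 (126 usable): 192.168.108.0/25
69 hosts -> /25 (126 usable): 192.168.108.128/25
Allocation: 192.168.108.0/25 (109 hosts, 126 usable); 192.168.108.128/25 (69 hosts, 126 usable)


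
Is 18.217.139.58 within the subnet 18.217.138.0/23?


Subnet network: 18.217.138.0
Test IP AND mask: 18.217.138.0
Yes, 18.217.139.58 is in 18.217.138.0/23


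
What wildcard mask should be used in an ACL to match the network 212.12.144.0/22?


Subnet mask: 255.255.252.0
Wildcard = 255.255.255.255 - subnet mask
255 - 255 = 0
255 - 255 = 0
255 - 252 = 3
255 - 0 = 255
Wildcard: 0.0.3.255


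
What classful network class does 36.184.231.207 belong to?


First octet: 36
Binary: 00100100
0xxxxxxx -> Class A (1-126)
Class A, default mask 255.0.0.0 (/8)


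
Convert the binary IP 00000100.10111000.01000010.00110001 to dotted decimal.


00000100 = 4
10111000 = 184
01000010 = 66
00110001 = 49
IP: 4.184.66.49


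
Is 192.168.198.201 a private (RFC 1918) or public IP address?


RFC 1918 private ranges:
  10.0.0.0/8 (10.0.0.0 - 10.255.255.255)
  172.16.0.0/12 (172.16.0.0 - 172.31.255.255)
  192.168.0.0/16 (192.168.0.0 - 192.168.255.255)
Private (in 192.168.0.0/16)


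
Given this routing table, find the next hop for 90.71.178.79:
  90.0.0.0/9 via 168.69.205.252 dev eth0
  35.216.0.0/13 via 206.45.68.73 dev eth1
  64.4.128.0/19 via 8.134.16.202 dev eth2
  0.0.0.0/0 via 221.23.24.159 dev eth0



Longest prefix match for 90.71.178.79:
  /9 90.0.0.0: MATCH
  /13 35.216.0.0: no
  /19 64.4.128.0: no
  /0 0.0.0.0: MATCH
Selected: next-hop 168.69.205.252 via eth0 (matched /9)


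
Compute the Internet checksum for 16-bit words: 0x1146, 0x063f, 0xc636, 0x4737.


Sum all words (with carry folding):
+ 0x1146 = 0x1146
+ 0x063f = 0x1785
+ 0xc636 = 0xddbb
+ 0x4737 = 0x24f3
One's complement: ~0x24f3
Checksum = 0xdb0c


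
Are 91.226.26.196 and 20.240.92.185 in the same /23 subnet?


Mask: 255.255.254.0
91.226.26.196 AND mask = 91.226.26.0
20.240.92.185 AND mask = 20.240.92.0
No, different subnets (91.226.26.0 vs 20.240.92.0)


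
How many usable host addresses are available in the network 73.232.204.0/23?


Host bits = 32 - 23 = 9
Total addresses = 2^9 = 512
Usable = total - 2 (network and broadcast)
Usable hosts: 510


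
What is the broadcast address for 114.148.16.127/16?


Network: 114.148.0.0/16
Host bits = 16
Set all host bits to 1:
Broadcast: 114.148.255.255


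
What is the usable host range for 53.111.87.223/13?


Network: 53.104.0.0
Broadcast: 53.111.255.255
First usable = network + 1
Last usable = broadcast - 1
Range: 53.104.0.1 to 53.111.255.254


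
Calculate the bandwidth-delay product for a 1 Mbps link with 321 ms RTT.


BDP = bandwidth * RTT
= 1 Mbps * 321 ms
= 1 * 1e6 * 321 / 1000 bits
= 321000 bits
= 40125 bytes
= 39.1846 KB
BDP = 321000 bits (40125 bytes)


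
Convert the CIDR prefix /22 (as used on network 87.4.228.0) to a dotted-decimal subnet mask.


/22 means 22 network bits, 10 host bits
Binary: 11111111111111111111110000000000
Mask: 255.255.252.0


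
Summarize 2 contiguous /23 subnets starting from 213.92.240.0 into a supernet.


Original prefix: /23
Number of subnets: 2 = 2^1
New prefix = 23 - 1 = 22
Supernet: 213.92.240.0/22


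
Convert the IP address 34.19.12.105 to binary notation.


34 = 00100010
19 = 00010011
12 = 00001100
105 = 01101001
Binary: 00100010.00010011.00001100.01101001
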